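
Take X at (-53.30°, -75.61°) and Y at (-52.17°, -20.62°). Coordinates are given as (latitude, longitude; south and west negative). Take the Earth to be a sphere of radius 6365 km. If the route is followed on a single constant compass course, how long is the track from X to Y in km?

3701 km

Δψ = ln[tan(π/4+φ₂/2)/tan(π/4+φ₁/2)] = +0.0326;  Δφ = +0.0197 rad,  Δλ = +0.9598 rad
q = Δφ/Δψ = 0.6055
d = R·√(Δφ² + q²Δλ²) = 6365·0.58143 = 3701 km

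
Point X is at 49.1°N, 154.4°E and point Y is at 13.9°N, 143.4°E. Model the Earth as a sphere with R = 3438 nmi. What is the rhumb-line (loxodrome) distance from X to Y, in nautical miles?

Rhumb course C = atan2(Δλ, Δψ) with Δψ = ln[tan(π/4+φ₂/2)/tan(π/4+φ₁/2)] = -0.7415, Δλ = -0.1920 → C = 194.52°
d = R·|Δφ| / |cos C| = 3438·0.61436 / 0.96807 = 2182 nmi

2182 nmi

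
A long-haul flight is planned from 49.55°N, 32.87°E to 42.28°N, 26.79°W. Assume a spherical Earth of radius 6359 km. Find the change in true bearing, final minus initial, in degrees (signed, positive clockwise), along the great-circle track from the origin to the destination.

Initial bearing θ₁ = atan2(sin Δλ cos φ₂, cos φ₁ sin φ₂ − sin φ₁ cos φ₂ cos Δλ) = 283.40°
Final bearing θ₂ = (initial bearing from the destination back to the start) + 180° = 238.54°
Δθ = θ₂ − θ₁ = -44.9°

-44.9°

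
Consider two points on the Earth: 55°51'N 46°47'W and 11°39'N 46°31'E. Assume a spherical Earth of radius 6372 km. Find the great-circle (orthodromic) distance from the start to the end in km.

9143 km

cos σ = sin φ₁ sin φ₂ + cos φ₁ cos φ₂ cos Δλ
      = sin(55.85°)sin(11.65°) + cos(55.85°)cos(11.65°)cos(93.30°) = 0.1355
σ = 82.214° → d = Rσ = 6372·1.43491 = 9143 km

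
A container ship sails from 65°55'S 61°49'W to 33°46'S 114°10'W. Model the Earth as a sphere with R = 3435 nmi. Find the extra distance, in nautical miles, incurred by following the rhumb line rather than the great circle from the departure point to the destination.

58 nmi

Great circle: cos σ = sin φ₁ sin φ₂ + cos φ₁ cos φ₂ cos Δλ,  σ = 0.7747 rad → d_gc = 2661.0 nmi
Rhumb line: Δψ = +0.9182, q = Δφ/Δψ = 0.6111, d_rh = R√(Δφ²+q²Δλ²) = 2719.1 nmi
Excess = 2719.1 − 2661.0 = 58.1 ≈ 58 nmi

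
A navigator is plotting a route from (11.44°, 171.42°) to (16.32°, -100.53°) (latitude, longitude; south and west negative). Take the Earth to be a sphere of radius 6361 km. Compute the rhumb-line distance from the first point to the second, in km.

9502 km

Δψ = ln[tan(π/4+φ₂/2)/tan(π/4+φ₁/2)] = +0.0878;  Δφ = +0.0852 rad,  Δλ = +1.5368 rad
q = Δφ/Δψ = 0.9705
d = R·√(Δφ² + q²Δλ²) = 6361·1.49381 = 9502 km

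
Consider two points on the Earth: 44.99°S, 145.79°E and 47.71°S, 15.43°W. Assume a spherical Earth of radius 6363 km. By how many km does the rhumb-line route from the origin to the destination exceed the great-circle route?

2825 km

Great circle: cos σ = sin φ₁ sin φ₂ + cos φ₁ cos φ₂ cos Δλ,  σ = 1.4983 rad → d_gc = 9533.6 km
Rhumb line: Δψ = -0.0688, q = Δφ/Δψ = 0.6900, d_rh = R√(Δφ²+q²Δλ²) = 12358.5 km
Excess = 12358.5 − 9533.6 = 2824.9 ≈ 2825 km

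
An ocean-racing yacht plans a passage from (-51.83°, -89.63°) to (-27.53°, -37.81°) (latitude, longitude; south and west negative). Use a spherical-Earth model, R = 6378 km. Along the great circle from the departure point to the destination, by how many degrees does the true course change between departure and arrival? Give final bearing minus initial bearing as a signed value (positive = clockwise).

At departure: θ₁ = atan2(sin Δλ cos φ₂, cos φ₁ sin φ₂ − sin φ₁ cos φ₂ cos Δλ) = 78.23°
At arrival: θ₂ = atan2(sin Δλ cos φ₁, −cos φ₂ sin φ₁ + sin φ₂ cos φ₁ cos Δλ) = 43.02°
Δθ = θ₂ − θ₁ = -35.2°

-35.2°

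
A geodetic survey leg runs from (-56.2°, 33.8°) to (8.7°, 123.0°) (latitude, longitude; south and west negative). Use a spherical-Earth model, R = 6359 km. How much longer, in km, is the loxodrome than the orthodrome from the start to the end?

283 km

Great circle: cos σ = sin φ₁ sin φ₂ + cos φ₁ cos φ₂ cos Δλ,  σ = 1.6891 rad → d_gc = 10740.9 km
Rhumb line: Δψ = +1.3437, q = Δφ/Δψ = 0.8430, d_rh = R√(Δφ²+q²Δλ²) = 11023.9 km
Excess = 11023.9 − 10740.9 = 283.0 ≈ 283 km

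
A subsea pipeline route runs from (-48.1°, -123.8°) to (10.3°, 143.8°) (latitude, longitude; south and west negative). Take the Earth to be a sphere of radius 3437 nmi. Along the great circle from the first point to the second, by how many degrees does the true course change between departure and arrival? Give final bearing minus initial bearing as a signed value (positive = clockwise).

Initial bearing θ₁ = atan2(sin Δλ cos φ₂, cos φ₁ sin φ₂ − sin φ₁ cos φ₂ cos Δλ) = 275.16°
Final bearing θ₂ = (initial bearing from the destination back to the start) + 180° = 317.47°
Δθ = θ₂ − θ₁ = +42.3°

+42.3°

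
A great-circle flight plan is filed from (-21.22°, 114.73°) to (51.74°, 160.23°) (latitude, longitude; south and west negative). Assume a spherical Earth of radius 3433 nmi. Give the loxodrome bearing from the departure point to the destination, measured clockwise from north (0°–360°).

28.9°

Meridional parts: M(φ₁)=-0.3791, M(φ₂)=+1.0588 → ΔM = +1.4379;  Δλ = +0.7941 rad
tan C = Δλ / ΔM = +0.5523 → C = 28.91°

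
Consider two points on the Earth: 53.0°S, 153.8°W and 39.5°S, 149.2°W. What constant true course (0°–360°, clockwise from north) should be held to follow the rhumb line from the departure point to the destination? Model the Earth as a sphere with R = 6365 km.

13.2°

Δψ = ln[tan(π/4+φ₂/2)/tan(π/4+φ₁/2)] = +0.3433
Δλ = +0.0803 rad (taken the short way round)
course = atan2(Δλ, Δψ) = 13.16°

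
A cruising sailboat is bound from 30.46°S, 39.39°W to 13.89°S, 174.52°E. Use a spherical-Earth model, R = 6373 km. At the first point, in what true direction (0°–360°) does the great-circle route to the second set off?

221.4°

N = sin Δλ·cos φ₂ = -0.5416;  D = cos φ₁ sin φ₂ − sin φ₁ cos φ₂ cos Δλ = -0.6153
initial course = atan2(N, D) = 221.35°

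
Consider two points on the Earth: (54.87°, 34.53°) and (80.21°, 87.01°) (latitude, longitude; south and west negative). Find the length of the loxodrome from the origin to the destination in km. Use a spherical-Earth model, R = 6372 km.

3441 km

Rhumb course C = atan2(Δλ, Δψ) with Δψ = ln[tan(π/4+φ₂/2)/tan(π/4+φ₁/2)] = +1.3073, Δλ = +0.9159 → C = 35.02°
d = R·|Δφ| / |cos C| = 6372·0.44227 / 0.81898 = 3441 km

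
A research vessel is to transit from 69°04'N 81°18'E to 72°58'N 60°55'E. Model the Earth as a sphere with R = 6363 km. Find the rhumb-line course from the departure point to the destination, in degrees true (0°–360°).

300.6°

Δψ = ln[tan(π/4+φ₂/2)/tan(π/4+φ₁/2)] = +0.2100
Δλ = -0.3558 rad (taken the short way round)
course = atan2(Δλ, Δψ) = 300.55°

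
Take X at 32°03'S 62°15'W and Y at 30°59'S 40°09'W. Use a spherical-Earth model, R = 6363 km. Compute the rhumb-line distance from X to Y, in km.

2096 km

Δψ = ln[tan(π/4+φ₂/2)/tan(π/4+φ₁/2)] = +0.0218;  Δφ = +0.0186 rad,  Δλ = +0.3857 rad
q = Δφ/Δψ = 0.8525
d = R·√(Δφ² + q²Δλ²) = 6363·0.32934 = 2096 km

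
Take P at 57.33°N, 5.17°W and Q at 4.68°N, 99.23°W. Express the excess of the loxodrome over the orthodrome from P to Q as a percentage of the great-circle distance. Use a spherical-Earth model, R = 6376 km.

Great circle: σ = 1.5402 rad → d_gc = Rσ = 9820.3 km
Rhumb: Δφ = -0.9189, Δλ = -1.6417, Δψ = -1.1455, q = Δφ/Δψ = 0.8022 → d_rh = R√(Δφ²+q²Δλ²) = 10238.7 km
Excess = (10238.7 − 9820.3) / 9820.3 = 418.4 / 9820.3 = 4.26% ≈ 4.3%

4.3%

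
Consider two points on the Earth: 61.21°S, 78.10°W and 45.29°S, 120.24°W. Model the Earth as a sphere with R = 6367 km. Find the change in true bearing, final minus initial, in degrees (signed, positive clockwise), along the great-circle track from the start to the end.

+34.6°

At departure: θ₁ = atan2(sin Δλ cos φ₂, cos φ₁ sin φ₂ − sin φ₁ cos φ₂ cos Δλ) = 283.68°
At arrival: θ₂ = atan2(sin Δλ cos φ₁, −cos φ₂ sin φ₁ + sin φ₂ cos φ₁ cos Δλ) = 318.31°
Δθ = θ₂ − θ₁ = +34.6°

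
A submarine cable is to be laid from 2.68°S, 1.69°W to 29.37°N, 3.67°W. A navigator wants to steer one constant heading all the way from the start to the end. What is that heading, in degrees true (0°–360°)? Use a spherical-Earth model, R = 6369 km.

Meridional parts: M(φ₁)=-0.0468, M(φ₂)=+0.5366 → ΔM = +0.5834;  Δλ = -0.0346 rad
tan C = Δλ / ΔM = -0.0592 → C = 356.61°

356.6°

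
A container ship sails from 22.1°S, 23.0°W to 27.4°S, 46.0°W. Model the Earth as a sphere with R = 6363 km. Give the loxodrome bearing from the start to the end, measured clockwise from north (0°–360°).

Meridional parts: M(φ₁)=-0.3957, M(φ₂)=-0.4976 → ΔM = -0.1019;  Δλ = -0.4014 rad
tan C = Δλ / ΔM = +3.9390 → C = 255.76°

255.8°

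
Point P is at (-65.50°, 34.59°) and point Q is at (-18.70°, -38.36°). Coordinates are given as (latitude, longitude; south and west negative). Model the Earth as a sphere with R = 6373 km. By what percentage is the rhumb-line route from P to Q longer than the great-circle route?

Great circle: σ = 1.1517 rad → d_gc = Rσ = 7339.9 km
Rhumb: Δφ = +0.8168, Δλ = -1.2732, Δψ = +1.1950, q = Δφ/Δψ = 0.6835 → d_rh = R√(Δφ²+q²Δλ²) = 7606.6 km
Excess = (7606.6 − 7339.9) / 7339.9 = 266.7 / 7339.9 = 3.63% ≈ 3.6%

3.6%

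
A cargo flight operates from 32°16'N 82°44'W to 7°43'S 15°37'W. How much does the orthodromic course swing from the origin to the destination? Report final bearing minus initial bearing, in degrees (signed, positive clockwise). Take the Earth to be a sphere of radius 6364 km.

+17.1°

At departure: θ₁ = atan2(sin Δλ cos φ₂, cos φ₁ sin φ₂ − sin φ₁ cos φ₂ cos Δλ) = 109.27°
At arrival: θ₂ = atan2(sin Δλ cos φ₁, −cos φ₂ sin φ₁ + sin φ₂ cos φ₁ cos Δλ) = 126.34°
Δθ = θ₂ − θ₁ = +17.1°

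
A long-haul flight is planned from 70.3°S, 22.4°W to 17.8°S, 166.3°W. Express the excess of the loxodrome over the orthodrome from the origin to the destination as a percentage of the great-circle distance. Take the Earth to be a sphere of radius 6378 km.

19.8%

Great circle: σ = 1.5423 rad → d_gc = Rσ = 9836.9 km
Rhumb: Δφ = +0.9163, Δλ = -2.5115, Δψ = +1.4350, q = Δφ/Δψ = 0.6385 → d_rh = R√(Δφ²+q²Δλ²) = 11780.0 km
Excess = (11780.0 − 9836.9) / 9836.9 = 1943.1 / 9836.9 = 19.753% ≈ 19.8%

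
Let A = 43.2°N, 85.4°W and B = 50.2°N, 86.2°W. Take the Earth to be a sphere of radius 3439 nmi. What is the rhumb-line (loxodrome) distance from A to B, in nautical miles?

Δψ = ln[tan(π/4+φ₂/2)/tan(π/4+φ₁/2)] = +0.1785;  Δφ = +0.1222 rad,  Δλ = -0.0140 rad
q = Δφ/Δψ = 0.6844
d = R·√(Δφ² + q²Δλ²) = 3439·0.12255 = 421 nmi

421 nmi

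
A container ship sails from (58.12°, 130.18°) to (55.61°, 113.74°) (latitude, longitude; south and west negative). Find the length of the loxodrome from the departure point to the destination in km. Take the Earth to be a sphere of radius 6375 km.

1038 km

Rhumb course C = atan2(Δλ, Δψ) with Δψ = ln[tan(π/4+φ₂/2)/tan(π/4+φ₁/2)] = -0.0802, Δλ = -0.2869 → C = 254.39°
d = R·|Δφ| / |cos C| = 6375·0.04381 / 0.26913 = 1038 km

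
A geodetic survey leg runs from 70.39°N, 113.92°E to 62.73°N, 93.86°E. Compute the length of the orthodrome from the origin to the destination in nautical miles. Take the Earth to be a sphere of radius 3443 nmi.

Haversine: a = sin²(Δφ/2)+cos φ₁ cos φ₂ sin²(Δλ/2) = 0.00913;  σ = 2·atan2(√a,√(1−a))
σ = 10.964° → d = Rσ = 3443·0.19135 = 659 nmi

659 nmi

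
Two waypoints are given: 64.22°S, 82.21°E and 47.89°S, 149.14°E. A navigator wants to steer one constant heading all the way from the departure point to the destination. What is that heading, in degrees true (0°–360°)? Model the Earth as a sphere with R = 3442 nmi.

Meridional parts: M(φ₁)=-1.4747, M(φ₂)=-0.9546 → ΔM = +0.5201;  Δλ = +1.1681 rad
tan C = Δλ / ΔM = +2.2460 → C = 66.00°

66.0°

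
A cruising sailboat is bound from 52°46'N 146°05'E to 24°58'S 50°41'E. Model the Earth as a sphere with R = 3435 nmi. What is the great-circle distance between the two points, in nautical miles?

6763 nmi

cos σ = sin φ₁ sin φ₂ + cos φ₁ cos φ₂ cos Δλ
      = sin(52.77°)sin(-24.97°) + cos(52.77°)cos(-24.97°)cos(-95.40°) = -0.3877
σ = 112.810° → d = Rσ = 3435·1.96891 = 6763 nmi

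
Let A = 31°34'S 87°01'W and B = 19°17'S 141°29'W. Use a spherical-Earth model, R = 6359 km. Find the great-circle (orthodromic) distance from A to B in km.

5570 km

cos σ = sin φ₁ sin φ₂ + cos φ₁ cos φ₂ cos Δλ
      = sin(-31.57°)sin(-19.28°) + cos(-31.57°)cos(-19.28°)cos(-54.47°) = 0.6403
σ = 50.188° → d = Rσ = 6359·0.87594 = 5570 km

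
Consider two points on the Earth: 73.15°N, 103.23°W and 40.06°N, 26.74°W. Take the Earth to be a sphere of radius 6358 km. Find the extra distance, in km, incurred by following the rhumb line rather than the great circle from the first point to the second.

301 km

Great circle: cos σ = sin φ₁ sin φ₂ + cos φ₁ cos φ₂ cos Δλ,  σ = 0.8396 rad → d_gc = 5338.0 km
Rhumb line: Δψ = -1.1455, q = Δφ/Δψ = 0.5042, d_rh = R√(Δφ²+q²Δλ²) = 5638.8 km
Excess = 5638.8 − 5338.0 = 300.8 ≈ 301 km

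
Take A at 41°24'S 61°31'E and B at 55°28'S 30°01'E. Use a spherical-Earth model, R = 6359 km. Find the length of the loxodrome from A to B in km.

2779 km

Rhumb course C = atan2(Δλ, Δψ) with Δψ = ln[tan(π/4+φ₂/2)/tan(π/4+φ₁/2)] = -0.3734, Δλ = -0.5498 → C = 235.82°
d = R·|Δφ| / |cos C| = 6359·0.24551 / 0.56182 = 2779 km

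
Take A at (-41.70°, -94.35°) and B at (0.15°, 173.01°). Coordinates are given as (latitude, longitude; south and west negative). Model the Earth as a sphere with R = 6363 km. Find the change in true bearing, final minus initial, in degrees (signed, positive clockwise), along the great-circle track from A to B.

+43.4°

At departure: θ₁ = atan2(sin Δλ cos φ₂, cos φ₁ sin φ₂ − sin φ₁ cos φ₂ cos Δλ) = 268.36°
At arrival: θ₂ = atan2(sin Δλ cos φ₁, −cos φ₂ sin φ₁ + sin φ₂ cos φ₁ cos Δλ) = 311.73°
Δθ = θ₂ − θ₁ = +43.4°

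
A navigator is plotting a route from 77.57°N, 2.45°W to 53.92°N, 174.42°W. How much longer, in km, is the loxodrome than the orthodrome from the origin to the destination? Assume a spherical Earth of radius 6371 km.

2286 km

Great circle: cos σ = sin φ₁ sin φ₂ + cos φ₁ cos φ₂ cos Δλ,  σ = 0.8450 rad → d_gc = 5383.5 km
Rhumb line: Δψ = -1.0955, q = Δφ/Δψ = 0.3768, d_rh = R√(Δφ²+q²Δλ²) = 7669.8 km
Excess = 7669.8 − 5383.5 = 2286.3 ≈ 2286 km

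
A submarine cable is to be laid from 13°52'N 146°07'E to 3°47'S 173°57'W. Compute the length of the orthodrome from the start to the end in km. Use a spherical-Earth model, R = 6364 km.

4817 km

Haversine: a = sin²(Δφ/2)+cos φ₁ cos φ₂ sin²(Δλ/2) = 0.13650;  σ = 2·atan2(√a,√(1−a))
σ = 43.364° → d = Rσ = 6364·0.75684 = 4817 km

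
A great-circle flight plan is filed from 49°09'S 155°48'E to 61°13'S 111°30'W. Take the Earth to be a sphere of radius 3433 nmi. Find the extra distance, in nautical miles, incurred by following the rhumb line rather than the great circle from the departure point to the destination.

251 nmi

Great circle: cos σ = sin φ₁ sin φ₂ + cos φ₁ cos φ₂ cos Δλ,  σ = 0.8657 rad → d_gc = 2971.8 nmi
Rhumb line: Δψ = -0.3724, q = Δφ/Δψ = 0.5655, d_rh = R√(Δφ²+q²Δλ²) = 3223.0 nmi
Excess = 3223.0 − 2971.8 = 251.2 ≈ 251 nmi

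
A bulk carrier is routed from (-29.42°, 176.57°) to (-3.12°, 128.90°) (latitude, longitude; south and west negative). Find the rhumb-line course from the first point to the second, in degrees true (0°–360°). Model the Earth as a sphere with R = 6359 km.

Meridional parts: M(φ₁)=-0.5377, M(φ₂)=-0.0545 → ΔM = +0.4832;  Δλ = -0.8320 rad
tan C = Δλ / ΔM = -1.7220 → C = 300.15°

300.1°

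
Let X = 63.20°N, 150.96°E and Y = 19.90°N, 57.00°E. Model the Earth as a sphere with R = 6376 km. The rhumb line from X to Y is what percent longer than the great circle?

Great circle: σ = 1.2927 rad → d_gc = Rσ = 8242.2 km
Rhumb: Δφ = -0.7557, Δλ = -1.6399, Δψ = -1.0800, q = Δφ/Δψ = 0.6998 → d_rh = R√(Δφ²+q²Δλ²) = 8760.9 km
Excess = (8760.9 − 8242.2) / 8242.2 = 518.7 / 8242.2 = 6.29% ≈ 6.3%

6.3%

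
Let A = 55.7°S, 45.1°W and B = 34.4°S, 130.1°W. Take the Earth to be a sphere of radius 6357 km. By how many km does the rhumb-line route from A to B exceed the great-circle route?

355 km

Great circle: cos σ = sin φ₁ sin φ₂ + cos φ₁ cos φ₂ cos Δλ,  σ = 1.0388 rad → d_gc = 6603.7 km
Rhumb line: Δψ = +0.5356, q = Δφ/Δψ = 0.6941, d_rh = R√(Δφ²+q²Δλ²) = 6959.1 km
Excess = 6959.1 − 6603.7 = 355.4 ≈ 355 km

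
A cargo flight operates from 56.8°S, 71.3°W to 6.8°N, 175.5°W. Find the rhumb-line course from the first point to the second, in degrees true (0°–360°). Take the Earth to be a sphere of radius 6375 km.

Δψ = ln[tan(π/4+φ₂/2)/tan(π/4+φ₁/2)] = +1.3292
Δλ = -1.8186 rad (taken the short way round)
course = atan2(Δλ, Δψ) = 306.16°

306.2°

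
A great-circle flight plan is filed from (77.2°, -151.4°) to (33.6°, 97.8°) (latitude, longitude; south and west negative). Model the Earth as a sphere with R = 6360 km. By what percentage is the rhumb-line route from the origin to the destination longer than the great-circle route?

Great circle: σ = 1.0768 rad → d_gc = Rσ = 6848.7 km
Rhumb: Δφ = -0.7610, Δλ = -1.9338, Δψ = -1.5645, q = Δφ/Δψ = 0.4864 → d_rh = R√(Δφ²+q²Δλ²) = 7694.8 km
Excess = (7694.8 − 6848.7) / 6848.7 = 846.1 / 6848.7 = 12.354% ≈ 12.4%

12.4%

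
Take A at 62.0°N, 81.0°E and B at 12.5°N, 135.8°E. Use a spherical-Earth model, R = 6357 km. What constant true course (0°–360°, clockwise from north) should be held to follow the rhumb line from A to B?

140.7°

Δψ = ln[tan(π/4+φ₂/2)/tan(π/4+φ₁/2)] = -1.1691
Δλ = +0.9564 rad (taken the short way round)
course = atan2(Δλ, Δψ) = 140.71°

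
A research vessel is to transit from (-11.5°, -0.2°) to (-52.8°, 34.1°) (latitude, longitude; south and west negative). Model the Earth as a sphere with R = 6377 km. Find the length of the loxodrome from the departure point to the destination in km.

5546 km

Rhumb course C = atan2(Δλ, Δψ) with Δψ = ln[tan(π/4+φ₂/2)/tan(π/4+φ₁/2)] = -0.8870, Δλ = +0.5986 → C = 145.98°
d = R·|Δφ| / |cos C| = 6377·0.72082 / 0.82887 = 5546 km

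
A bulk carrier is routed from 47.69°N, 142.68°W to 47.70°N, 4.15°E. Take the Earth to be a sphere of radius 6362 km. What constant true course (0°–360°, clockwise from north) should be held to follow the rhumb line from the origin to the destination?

Δψ = ln[tan(π/4+φ₂/2)/tan(π/4+φ₁/2)] = +0.0003
Δλ = +2.5627 rad (taken the short way round)
course = atan2(Δλ, Δψ) = 89.99°

90.0°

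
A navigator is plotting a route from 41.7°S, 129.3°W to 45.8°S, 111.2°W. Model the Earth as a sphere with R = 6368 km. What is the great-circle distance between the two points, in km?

Haversine: a = sin²(Δφ/2)+cos φ₁ cos φ₂ sin²(Δλ/2) = 0.01416;  σ = 2·atan2(√a,√(1−a))
σ = 13.668° → d = Rσ = 6368·0.23855 = 1519 km

1519 km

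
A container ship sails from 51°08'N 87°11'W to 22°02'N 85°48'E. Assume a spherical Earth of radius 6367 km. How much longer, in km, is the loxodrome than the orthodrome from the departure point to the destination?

Great circle: cos σ = sin φ₁ sin φ₂ + cos φ₁ cos φ₂ cos Δλ,  σ = 1.8600 rad → d_gc = 11842.9 km
Rhumb line: Δψ = -0.6474, q = Δφ/Δψ = 0.7845, d_rh = R√(Δφ²+q²Δλ²) = 15422.6 km
Excess = 15422.6 − 11842.9 = 3579.7 ≈ 3580 km

3580 km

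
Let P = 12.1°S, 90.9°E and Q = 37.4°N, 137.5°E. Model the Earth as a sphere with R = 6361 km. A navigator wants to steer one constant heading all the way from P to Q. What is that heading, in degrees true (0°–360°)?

Δψ = ln[tan(π/4+φ₂/2)/tan(π/4+φ₁/2)] = +0.9175
Δλ = +0.8133 rad (taken the short way round)
course = atan2(Δλ, Δψ) = 41.55°

41.6°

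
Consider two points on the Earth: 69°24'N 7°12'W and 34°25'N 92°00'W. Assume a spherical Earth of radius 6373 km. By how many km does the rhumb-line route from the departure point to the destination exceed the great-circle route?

Great circle: cos σ = sin φ₁ sin φ₂ + cos φ₁ cos φ₂ cos Δλ,  σ = 0.9820 rad → d_gc = 6258.2 km
Rhumb line: Δψ = -1.0648, q = Δφ/Δψ = 0.5734, d_rh = R√(Δφ²+q²Δλ²) = 6663.0 km
Excess = 6663.0 − 6258.2 = 404.8 ≈ 405 km

405 km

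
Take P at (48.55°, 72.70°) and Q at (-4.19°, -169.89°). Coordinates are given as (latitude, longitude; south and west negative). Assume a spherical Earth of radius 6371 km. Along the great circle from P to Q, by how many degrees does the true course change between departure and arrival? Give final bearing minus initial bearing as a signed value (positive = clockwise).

At departure: θ₁ = atan2(sin Δλ cos φ₂, cos φ₁ sin φ₂ − sin φ₁ cos φ₂ cos Δλ) = 71.53°
At arrival: θ₂ = atan2(sin Δλ cos φ₁, −cos φ₂ sin φ₁ + sin φ₂ cos φ₁ cos Δλ) = 140.98°
Δθ = θ₂ − θ₁ = +69.5°

+69.5°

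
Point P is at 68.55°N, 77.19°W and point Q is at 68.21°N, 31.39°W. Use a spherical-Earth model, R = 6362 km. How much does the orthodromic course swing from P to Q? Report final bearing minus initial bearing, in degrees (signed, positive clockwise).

+42.9°

At departure: θ₁ = atan2(sin Δλ cos φ₂, cos φ₁ sin φ₂ − sin φ₁ cos φ₂ cos Δλ) = 69.65°
At arrival: θ₂ = atan2(sin Δλ cos φ₁, −cos φ₂ sin φ₁ + sin φ₂ cos φ₁ cos Δλ) = 112.53°
Δθ = θ₂ − θ₁ = +42.9°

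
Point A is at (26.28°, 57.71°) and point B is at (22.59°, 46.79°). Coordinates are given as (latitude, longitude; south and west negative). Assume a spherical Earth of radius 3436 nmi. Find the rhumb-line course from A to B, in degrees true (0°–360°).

Δψ = ln[tan(π/4+φ₂/2)/tan(π/4+φ₁/2)] = -0.0708
Δλ = -0.1906 rad (taken the short way round)
course = atan2(Δλ, Δψ) = 249.63°

249.6°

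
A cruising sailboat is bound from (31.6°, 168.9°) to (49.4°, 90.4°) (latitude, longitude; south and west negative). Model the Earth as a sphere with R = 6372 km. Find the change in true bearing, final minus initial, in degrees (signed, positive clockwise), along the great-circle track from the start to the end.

At departure: θ₁ = atan2(sin Δλ cos φ₂, cos φ₁ sin φ₂ − sin φ₁ cos φ₂ cos Δλ) = 312.22°
At arrival: θ₂ = atan2(sin Δλ cos φ₁, −cos φ₂ sin φ₁ + sin φ₂ cos φ₁ cos Δλ) = 255.74°
Δθ = θ₂ − θ₁ = -56.5°

-56.5°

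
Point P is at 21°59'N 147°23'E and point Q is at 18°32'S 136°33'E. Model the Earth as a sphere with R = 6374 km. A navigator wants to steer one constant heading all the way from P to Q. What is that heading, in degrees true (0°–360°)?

194.7°

Meridional parts: M(φ₁)=+0.3935, M(φ₂)=-0.3293 → ΔM = -0.7227;  Δλ = -0.1891 rad
tan C = Δλ / ΔM = +0.2616 → C = 194.66°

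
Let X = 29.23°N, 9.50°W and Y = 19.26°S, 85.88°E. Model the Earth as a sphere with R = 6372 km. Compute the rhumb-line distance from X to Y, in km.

Δψ = ln[tan(π/4+φ₂/2)/tan(π/4+φ₁/2)] = -0.8765;  Δφ = -0.8463 rad,  Δλ = +1.6647 rad
q = Δφ/Δψ = 0.9655
d = R·√(Δφ² + q²Δλ²) = 6372·1.81652 = 11575 km

11575 km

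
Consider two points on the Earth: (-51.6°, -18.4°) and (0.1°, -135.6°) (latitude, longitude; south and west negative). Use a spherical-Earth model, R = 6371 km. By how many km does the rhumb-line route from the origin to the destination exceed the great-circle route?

Great circle: cos σ = sin φ₁ sin φ₂ + cos φ₁ cos φ₂ cos Δλ,  σ = 1.8601 rad → d_gc = 11850.75 km
Rhumb line: Δψ = +1.0566, q = Δφ/Δψ = 0.8540, d_rh = R√(Δφ²+q²Δλ²) = 12526.24 km
Excess = 12526.24 − 11850.75 = 675.49 ≈ 675 km

675 km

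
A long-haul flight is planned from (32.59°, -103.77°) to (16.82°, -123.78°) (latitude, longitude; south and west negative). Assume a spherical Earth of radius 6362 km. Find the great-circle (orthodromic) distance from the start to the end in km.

Haversine: a = sin²(Δφ/2)+cos φ₁ cos φ₂ sin²(Δλ/2) = 0.04316;  σ = 2·atan2(√a,√(1−a))
σ = 23.982° → d = Rσ = 6362·0.41856 = 2663 km

2663 km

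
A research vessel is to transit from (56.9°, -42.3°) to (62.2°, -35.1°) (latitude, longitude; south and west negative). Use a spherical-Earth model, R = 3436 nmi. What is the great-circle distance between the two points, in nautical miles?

Haversine: a = sin²(Δφ/2)+cos φ₁ cos φ₂ sin²(Δλ/2) = 0.00314;  σ = 2·atan2(√a,√(1−a))
σ = 6.426° → d = Rσ = 3436·0.11216 = 385 nmi

385 nmi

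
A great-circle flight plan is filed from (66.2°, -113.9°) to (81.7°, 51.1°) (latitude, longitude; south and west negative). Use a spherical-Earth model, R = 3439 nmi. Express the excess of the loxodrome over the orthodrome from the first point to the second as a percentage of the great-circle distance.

Great circle: σ = 0.5565 rad → d_gc = Rσ = 1913.8 nmi
Rhumb: Δφ = +0.2705, Δλ = +2.8798, Δψ = +1.0662, q = Δφ/Δψ = 0.2537 → d_rh = R√(Δφ²+q²Δλ²) = 2679.5 nmi
Excess = (2679.5 − 1913.8) / 1913.8 = 765.7 / 1913.8 = 40.01% ≈ 40.0%

40.0%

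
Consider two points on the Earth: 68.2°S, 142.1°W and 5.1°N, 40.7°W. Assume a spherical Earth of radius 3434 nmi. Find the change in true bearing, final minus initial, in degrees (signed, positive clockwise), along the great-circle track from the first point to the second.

At departure: θ₁ = atan2(sin Δλ cos φ₂, cos φ₁ sin φ₂ − sin φ₁ cos φ₂ cos Δλ) = 98.72°
At arrival: θ₂ = atan2(sin Δλ cos φ₁, −cos φ₂ sin φ₁ + sin φ₂ cos φ₁ cos Δλ) = 21.63°
Δθ = θ₂ − θ₁ = -77.1°

-77.1°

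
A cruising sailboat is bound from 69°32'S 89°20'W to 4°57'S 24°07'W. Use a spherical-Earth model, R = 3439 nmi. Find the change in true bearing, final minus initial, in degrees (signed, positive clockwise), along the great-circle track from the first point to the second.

At departure: θ₁ = atan2(sin Δλ cos φ₂, cos φ₁ sin φ₂ − sin φ₁ cos φ₂ cos Δλ) = 68.24°
At arrival: θ₂ = atan2(sin Δλ cos φ₁, −cos φ₂ sin φ₁ + sin φ₂ cos φ₁ cos Δλ) = 19.02°
Δθ = θ₂ − θ₁ = -49.2°

-49.2°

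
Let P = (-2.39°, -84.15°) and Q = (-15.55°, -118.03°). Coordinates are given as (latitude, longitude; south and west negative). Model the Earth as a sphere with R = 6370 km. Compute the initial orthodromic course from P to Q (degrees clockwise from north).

N = sin Δλ·cos φ₂ = -0.5371;  D = cos φ₁ sin φ₂ − sin φ₁ cos φ₂ cos Δλ = -0.2345
initial course = atan2(N, D) = 246.41°

246.4°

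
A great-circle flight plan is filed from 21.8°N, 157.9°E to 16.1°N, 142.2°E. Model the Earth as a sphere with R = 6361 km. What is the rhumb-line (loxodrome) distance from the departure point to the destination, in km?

Rhumb course C = atan2(Δλ, Δψ) with Δψ = ln[tan(π/4+φ₂/2)/tan(π/4+φ₁/2)] = -0.1052, Δλ = -0.2740 → C = 248.99°
d = R·|Δφ| / |cos C| = 6361·0.09948 / 0.35853 = 1765 km

1765 km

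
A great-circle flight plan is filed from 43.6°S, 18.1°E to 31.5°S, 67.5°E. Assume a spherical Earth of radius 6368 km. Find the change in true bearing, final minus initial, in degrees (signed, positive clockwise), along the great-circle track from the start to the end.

-31.5°

At departure: θ₁ = atan2(sin Δλ cos φ₂, cos φ₁ sin φ₂ − sin φ₁ cos φ₂ cos Δλ) = 89.62°
At arrival: θ₂ = atan2(sin Δλ cos φ₁, −cos φ₂ sin φ₁ + sin φ₂ cos φ₁ cos Δλ) = 58.14°
Δθ = θ₂ − θ₁ = -31.5°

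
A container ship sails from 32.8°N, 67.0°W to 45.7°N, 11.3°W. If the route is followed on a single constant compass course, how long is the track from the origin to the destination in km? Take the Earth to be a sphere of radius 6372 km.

Rhumb course C = atan2(Δλ, Δψ) with Δψ = ln[tan(π/4+φ₂/2)/tan(π/4+φ₁/2)] = +0.2922, Δλ = +0.9721 → C = 73.27°
d = R·|Δφ| / |cos C| = 6372·0.22515 / 0.28784 = 4984 km

4984 km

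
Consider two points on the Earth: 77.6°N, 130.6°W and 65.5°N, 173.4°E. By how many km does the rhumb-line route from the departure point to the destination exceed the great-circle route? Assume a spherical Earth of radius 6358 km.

Great circle: cos σ = sin φ₁ sin φ₂ + cos φ₁ cos φ₂ cos Δλ,  σ = 0.3525 rad → d_gc = 2240.9 km
Rhumb line: Δψ = -0.6925, q = Δφ/Δψ = 0.3050, d_rh = R√(Δφ²+q²Δλ²) = 2322.6 km
Excess = 2322.6 − 2240.9 = 81.7 ≈ 82 km

82 km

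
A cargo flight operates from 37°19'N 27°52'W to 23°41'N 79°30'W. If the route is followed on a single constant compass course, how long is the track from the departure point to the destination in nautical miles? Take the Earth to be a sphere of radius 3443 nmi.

2786 nmi

Δψ = ln[tan(π/4+φ₂/2)/tan(π/4+φ₁/2)] = -0.2773;  Δφ = -0.2379 rad,  Δλ = -0.9012 rad
q = Δφ/Δψ = 0.8582
d = R·√(Δφ² + q²Δλ²) = 3443·0.80914 = 2786 nmi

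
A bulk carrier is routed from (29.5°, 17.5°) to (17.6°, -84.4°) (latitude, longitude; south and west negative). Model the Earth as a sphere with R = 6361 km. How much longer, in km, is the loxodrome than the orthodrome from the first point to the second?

Great circle: cos σ = sin φ₁ sin φ₂ + cos φ₁ cos φ₂ cos Δλ,  σ = 1.5930 rad → d_gc = 10132.9 km
Rhumb line: Δψ = -0.2271, q = Δφ/Δψ = 0.9144, d_rh = R√(Δφ²+q²Δλ²) = 10429.0 km
Excess = 10429.0 − 10132.9 = 296.1 ≈ 296 km

296 km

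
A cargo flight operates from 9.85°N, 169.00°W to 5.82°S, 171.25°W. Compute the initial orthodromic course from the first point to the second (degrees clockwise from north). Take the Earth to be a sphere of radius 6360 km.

θ = atan2( sin Δλ·cos φ₂ ,  cos φ₁ sin φ₂ − sin φ₁ cos φ₂ cos Δλ )
  = atan2(-0.0391, -0.2700) = 188.23°

188.2°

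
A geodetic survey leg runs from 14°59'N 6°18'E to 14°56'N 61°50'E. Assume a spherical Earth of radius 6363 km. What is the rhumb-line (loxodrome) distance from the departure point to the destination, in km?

Δψ = ln[tan(π/4+φ₂/2)/tan(π/4+φ₁/2)] = -0.0009;  Δφ = -0.0009 rad,  Δλ = +0.9692 rad
q = Δφ/Δψ = 0.9661
d = R·√(Δφ² + q²Δλ²) = 6363·0.93640 = 5958 km

5958 km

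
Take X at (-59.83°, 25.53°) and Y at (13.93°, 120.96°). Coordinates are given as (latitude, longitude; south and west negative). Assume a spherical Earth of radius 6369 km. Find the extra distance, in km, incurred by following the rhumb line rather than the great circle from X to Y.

366 km

Great circle: cos σ = sin φ₁ sin φ₂ + cos φ₁ cos φ₂ cos Δλ,  σ = 1.8279 rad → d_gc = 11641.9 km
Rhumb line: Δψ = +1.5566, q = Δφ/Δψ = 0.8270, d_rh = R√(Δφ²+q²Δλ²) = 12008.1 km
Excess = 12008.1 − 11641.9 = 366.2 ≈ 366 km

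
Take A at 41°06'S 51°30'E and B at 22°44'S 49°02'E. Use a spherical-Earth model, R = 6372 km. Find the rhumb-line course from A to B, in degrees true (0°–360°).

353.5°

Meridional parts: M(φ₁)=-0.7882, M(φ₂)=-0.4076 → ΔM = +0.3806;  Δλ = -0.0431 rad
tan C = Δλ / ΔM = -0.1131 → C = 353.55°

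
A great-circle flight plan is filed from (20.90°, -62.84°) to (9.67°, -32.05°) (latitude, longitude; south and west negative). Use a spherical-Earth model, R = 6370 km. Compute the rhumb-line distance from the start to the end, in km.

Δψ = ln[tan(π/4+φ₂/2)/tan(π/4+φ₁/2)] = -0.2036;  Δφ = -0.1960 rad,  Δλ = +0.5374 rad
q = Δφ/Δψ = 0.9628
d = R·√(Δφ² + q²Δλ²) = 6370·0.55330 = 3525 km

3525 km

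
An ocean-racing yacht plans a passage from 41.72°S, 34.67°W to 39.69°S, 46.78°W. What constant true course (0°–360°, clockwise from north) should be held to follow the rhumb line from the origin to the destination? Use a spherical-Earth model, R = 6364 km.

282.5°

Δψ = ln[tan(π/4+φ₂/2)/tan(π/4+φ₁/2)] = +0.0467
Δλ = -0.2114 rad (taken the short way round)
course = atan2(Δλ, Δψ) = 282.47°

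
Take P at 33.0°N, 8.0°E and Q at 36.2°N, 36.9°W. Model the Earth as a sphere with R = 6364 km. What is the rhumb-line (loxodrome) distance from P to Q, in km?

Rhumb course C = atan2(Δλ, Δψ) with Δψ = ln[tan(π/4+φ₂/2)/tan(π/4+φ₁/2)] = +0.0679, Δλ = -0.7837 → C = 274.95°
d = R·|Δφ| / |cos C| = 6364·0.05585 / 0.08628 = 4119 km

4119 km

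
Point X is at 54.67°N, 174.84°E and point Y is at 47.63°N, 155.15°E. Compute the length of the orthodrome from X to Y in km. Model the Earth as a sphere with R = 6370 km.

1573 km

cos σ = sin φ₁ sin φ₂ + cos φ₁ cos φ₂ cos Δλ
      = sin(54.67°)sin(47.63°) + cos(54.67°)cos(47.63°)cos(-19.69°) = 0.9697
σ = 14.147° → d = Rσ = 6370·0.24690 = 1573 km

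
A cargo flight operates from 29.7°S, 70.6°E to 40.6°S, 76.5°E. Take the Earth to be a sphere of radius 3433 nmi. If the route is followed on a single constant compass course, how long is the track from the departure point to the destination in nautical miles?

Rhumb course C = atan2(Δλ, Δψ) with Δψ = ln[tan(π/4+φ₂/2)/tan(π/4+φ₁/2)] = -0.2334, Δλ = +0.1030 → C = 156.19°
d = R·|Δφ| / |cos C| = 3433·0.19024 / 0.91489 = 714 nmi

714 nmi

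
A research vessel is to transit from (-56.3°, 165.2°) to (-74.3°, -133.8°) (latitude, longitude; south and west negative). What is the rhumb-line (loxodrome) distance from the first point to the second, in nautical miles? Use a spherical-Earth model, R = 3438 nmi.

Δψ = ln[tan(π/4+φ₂/2)/tan(π/4+φ₁/2)] = -0.7870;  Δφ = -0.3142 rad,  Δλ = +1.0647 rad
q = Δφ/Δψ = 0.3992
d = R·√(Δφ² + q²Δλ²) = 3438·0.52851 = 1817 nmi

1817 nmi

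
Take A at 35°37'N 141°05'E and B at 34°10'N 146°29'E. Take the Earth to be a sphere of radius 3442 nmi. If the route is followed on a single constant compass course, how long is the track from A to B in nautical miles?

280 nmi

Rhumb course C = atan2(Δλ, Δψ) with Δψ = ln[tan(π/4+φ₂/2)/tan(π/4+φ₁/2)] = -0.0309, Δλ = +0.0942 → C = 108.13°
d = R·|Δφ| / |cos C| = 3442·0.02531 / 0.31114 = 280 nmi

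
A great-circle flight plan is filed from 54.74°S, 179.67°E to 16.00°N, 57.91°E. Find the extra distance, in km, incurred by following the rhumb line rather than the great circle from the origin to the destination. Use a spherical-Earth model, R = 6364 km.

623 km

Great circle: cos σ = sin φ₁ sin φ₂ + cos φ₁ cos φ₂ cos Δλ,  σ = 2.1143 rad → d_gc = 13455.6 km
Rhumb line: Δψ = +1.4293, q = Δφ/Δψ = 0.8638, d_rh = R√(Δφ²+q²Δλ²) = 14078.9 km
Excess = 14078.9 − 13455.6 = 623.3 ≈ 623 km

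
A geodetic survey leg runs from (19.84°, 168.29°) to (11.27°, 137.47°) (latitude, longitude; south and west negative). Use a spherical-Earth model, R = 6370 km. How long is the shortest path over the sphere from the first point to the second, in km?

3429 km

Haversine: a = sin²(Δφ/2)+cos φ₁ cos φ₂ sin²(Δλ/2) = 0.07072;  σ = 2·atan2(√a,√(1−a))
σ = 30.845° → d = Rσ = 6370·0.53834 = 3429 km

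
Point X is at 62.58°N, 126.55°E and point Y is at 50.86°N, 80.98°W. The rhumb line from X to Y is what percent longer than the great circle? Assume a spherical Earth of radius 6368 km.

Great circle: σ = 1.1255 rad → d_gc = Rσ = 7167.3 km
Rhumb: Δφ = -0.2046, Δλ = +2.6611, Δψ = -0.3765, q = Δφ/Δψ = 0.5433 → d_rh = R√(Δφ²+q²Δλ²) = 9298.2 km
Excess = (9298.2 − 7167.3) / 7167.3 = 2130.9 / 7167.3 = 29.73% ≈ 29.7%

29.7%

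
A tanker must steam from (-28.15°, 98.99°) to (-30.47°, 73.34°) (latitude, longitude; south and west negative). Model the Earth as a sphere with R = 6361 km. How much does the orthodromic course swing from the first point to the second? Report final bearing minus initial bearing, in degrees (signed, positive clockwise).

Initial bearing θ₁ = atan2(sin Δλ cos φ₂, cos φ₁ sin φ₂ − sin φ₁ cos φ₂ cos Δλ) = 257.82°
Final bearing θ₂ = (initial bearing from the destination back to the start) + 180° = 270.54°
Δθ = θ₂ − θ₁ = +12.7°

+12.7°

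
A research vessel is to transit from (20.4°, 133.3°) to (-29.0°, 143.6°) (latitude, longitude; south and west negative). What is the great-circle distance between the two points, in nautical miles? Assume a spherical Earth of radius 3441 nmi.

3026 nmi

Haversine: a = sin²(Δφ/2)+cos φ₁ cos φ₂ sin²(Δλ/2) = 0.18122;  σ = 2·atan2(√a,√(1−a))
σ = 50.390° → d = Rσ = 3441·0.87946 = 3026 nmi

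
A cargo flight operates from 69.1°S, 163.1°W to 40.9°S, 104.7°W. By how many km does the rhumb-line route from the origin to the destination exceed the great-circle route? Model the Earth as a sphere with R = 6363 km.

141 km

Great circle: cos σ = sin φ₁ sin φ₂ + cos φ₁ cos φ₂ cos Δλ,  σ = 0.7183 rad → d_gc = 4570.3 km
Rhumb line: Δψ = +0.9069, q = Δφ/Δψ = 0.5427, d_rh = R√(Δφ²+q²Δλ²) = 4711.4 km
Excess = 4711.4 − 4570.3 = 141.1 ≈ 141 km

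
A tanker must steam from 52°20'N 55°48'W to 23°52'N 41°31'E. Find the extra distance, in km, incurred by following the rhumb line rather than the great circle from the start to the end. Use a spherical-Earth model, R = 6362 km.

Great circle: cos σ = sin φ₁ sin φ₂ + cos φ₁ cos φ₂ cos Δλ,  σ = 1.3190 rad → d_gc = 8391.7 km
Rhumb line: Δψ = -0.6465, q = Δφ/Δψ = 0.7685, d_rh = R√(Δφ²+q²Δλ²) = 8885.6 km
Excess = 8885.6 − 8391.7 = 493.9 ≈ 494 km

494 km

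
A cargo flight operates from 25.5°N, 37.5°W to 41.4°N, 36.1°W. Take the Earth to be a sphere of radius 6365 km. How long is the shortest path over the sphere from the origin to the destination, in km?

1771 km

Haversine: a = sin²(Δφ/2)+cos φ₁ cos φ₂ sin²(Δλ/2) = 0.01923;  σ = 2·atan2(√a,√(1−a))
σ = 15.942° → d = Rσ = 6365·0.27824 = 1771 km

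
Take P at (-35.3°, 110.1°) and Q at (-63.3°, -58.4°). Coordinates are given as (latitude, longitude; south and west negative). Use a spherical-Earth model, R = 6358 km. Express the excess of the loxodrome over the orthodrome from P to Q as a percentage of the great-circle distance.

35.0%

Great circle: σ = 1.4132 rad → d_gc = Rσ = 8985.4 km
Rhumb: Δφ = -0.4887, Δλ = -2.9409, Δψ = -0.7791, q = Δφ/Δψ = 0.6272 → d_rh = R√(Δφ²+q²Δλ²) = 12132.4 km
Excess = (12132.4 − 8985.4) / 8985.4 = 3147.0 / 8985.4 = 35.02% ≈ 35.0%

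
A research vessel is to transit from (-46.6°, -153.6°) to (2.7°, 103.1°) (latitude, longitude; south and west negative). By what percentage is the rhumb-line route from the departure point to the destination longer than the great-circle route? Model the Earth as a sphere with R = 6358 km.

3.1%

Great circle: σ = 1.7641 rad → d_gc = Rσ = 11216.2 km
Rhumb: Δφ = +0.8604, Δλ = -1.8029, Δψ = +0.9686, q = Δφ/Δψ = 0.8884 → d_rh = R√(Δφ²+q²Δλ²) = 11559.8 km
Excess = (11559.8 − 11216.2) / 11216.2 = 343.6 / 11216.2 = 3.06% ≈ 3.1%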